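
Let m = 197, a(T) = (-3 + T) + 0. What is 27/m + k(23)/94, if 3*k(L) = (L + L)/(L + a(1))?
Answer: 84478/583317 ≈ 0.14482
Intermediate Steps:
a(T) = -3 + T
k(L) = 2*L/(3*(-2 + L)) (k(L) = ((L + L)/(L + (-3 + 1)))/3 = ((2*L)/(L - 2))/3 = ((2*L)/(-2 + L))/3 = (2*L/(-2 + L))/3 = 2*L/(3*(-2 + L)))
27/m + k(23)/94 = 27/197 + ((⅔)*23/(-2 + 23))/94 = 27*(1/197) + ((⅔)*23/21)*(1/94) = 27/197 + ((⅔)*23*(1/21))*(1/94) = 27/197 + (46/63)*(1/94) = 27/197 + 23/2961 = 84478/583317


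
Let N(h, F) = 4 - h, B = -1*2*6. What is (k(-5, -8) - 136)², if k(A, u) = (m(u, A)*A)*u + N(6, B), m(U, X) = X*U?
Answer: 2137444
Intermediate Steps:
m(U, X) = U*X
B = -12 (B = -2*6 = -12)
k(A, u) = -2 + A²*u² (k(A, u) = ((u*A)*A)*u + (4 - 1*6) = ((A*u)*A)*u + (4 - 6) = (u*A²)*u - 2 = A²*u² - 2 = -2 + A²*u²)
(k(-5, -8) - 136)² = ((-2 + (-5)²*(-8)²) - 136)² = ((-2 + 25*64) - 136)² = ((-2 + 1600) - 136)² = (1598 - 136)² = 1462² = 2137444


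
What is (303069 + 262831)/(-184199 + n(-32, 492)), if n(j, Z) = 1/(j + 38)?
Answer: -3395400/1105193 ≈ -3.0722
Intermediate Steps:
n(j, Z) = 1/(38 + j)
(303069 + 262831)/(-184199 + n(-32, 492)) = (303069 + 262831)/(-184199 + 1/(38 - 32)) = 565900/(-184199 + 1/6) = 565900/(-184199 + ⅙) = 565900/(-1105193/6) = 565900*(-6/1105193) = -3395400/1105193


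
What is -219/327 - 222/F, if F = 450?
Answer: -9508/8175 ≈ -1.1631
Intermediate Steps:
-219/327 - 222/F = -219/327 - 222/450 = -219*1/327 - 222*1/450 = -73/109 - 37/75 = -9508/8175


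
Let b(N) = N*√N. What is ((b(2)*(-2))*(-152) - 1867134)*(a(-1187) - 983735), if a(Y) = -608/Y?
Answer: 2180238997519158/1187 - 709957244896*√2/1187 ≈ 1.8359e+12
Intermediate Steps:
b(N) = N^(3/2)
((b(2)*(-2))*(-152) - 1867134)*(a(-1187) - 983735) = ((2^(3/2)*(-2))*(-152) - 1867134)*(-608/(-1187) - 983735) = (((2*√2)*(-2))*(-152) - 1867134)*(-608*(-1/1187) - 983735) = (-4*√2*(-152) - 1867134)*(608/1187 - 983735) = (608*√2 - 1867134)*(-1167692837/1187) = (-1867134 + 608*√2)*(-1167692837/1187) = 2180238997519158/1187 - 709957244896*√2/1187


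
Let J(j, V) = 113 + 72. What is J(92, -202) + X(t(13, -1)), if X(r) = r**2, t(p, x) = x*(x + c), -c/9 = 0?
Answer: 186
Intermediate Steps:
c = 0 (c = -9*0 = 0)
t(p, x) = x**2 (t(p, x) = x*(x + 0) = x*x = x**2)
J(j, V) = 185
J(92, -202) + X(t(13, -1)) = 185 + ((-1)**2)**2 = 185 + 1**2 = 185 + 1 = 186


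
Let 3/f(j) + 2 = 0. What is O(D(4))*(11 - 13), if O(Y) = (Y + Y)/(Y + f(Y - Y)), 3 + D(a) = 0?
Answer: -8/3 ≈ -2.6667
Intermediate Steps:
D(a) = -3 (D(a) = -3 + 0 = -3)
f(j) = -3/2 (f(j) = 3/(-2 + 0) = 3/(-2) = 3*(-½) = -3/2)
O(Y) = 2*Y/(-3/2 + Y) (O(Y) = (Y + Y)/(Y - 3/2) = (2*Y)/(-3/2 + Y) = 2*Y/(-3/2 + Y))
O(D(4))*(11 - 13) = (4*(-3)/(-3 + 2*(-3)))*(11 - 13) = (4*(-3)/(-3 - 6))*(-2) = (4*(-3)/(-9))*(-2) = (4*(-3)*(-⅑))*(-2) = (4/3)*(-2) = -8/3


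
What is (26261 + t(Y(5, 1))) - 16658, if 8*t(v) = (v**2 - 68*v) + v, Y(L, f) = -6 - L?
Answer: 38841/4 ≈ 9710.3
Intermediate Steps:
t(v) = -67*v/8 + v**2/8 (t(v) = ((v**2 - 68*v) + v)/8 = (v**2 - 67*v)/8 = -67*v/8 + v**2/8)
(26261 + t(Y(5, 1))) - 16658 = (26261 + (-6 - 1*5)*(-67 + (-6 - 1*5))/8) - 16658 = (26261 + (-6 - 5)*(-67 + (-6 - 5))/8) - 16658 = (26261 + (1/8)*(-11)*(-67 - 11)) - 16658 = (26261 + (1/8)*(-11)*(-78)) - 16658 = (26261 + 429/4) - 16658 = 105473/4 - 16658 = 38841/4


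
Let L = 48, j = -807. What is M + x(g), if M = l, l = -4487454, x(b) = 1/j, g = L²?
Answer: -3621375379/807 ≈ -4.4875e+6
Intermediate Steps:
g = 2304 (g = 48² = 2304)
x(b) = -1/807 (x(b) = 1/(-807) = -1/807)
M = -4487454
M + x(g) = -4487454 - 1/807 = -3621375379/807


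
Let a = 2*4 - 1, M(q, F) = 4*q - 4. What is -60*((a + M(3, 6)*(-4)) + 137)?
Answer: -6720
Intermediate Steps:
M(q, F) = -4 + 4*q
a = 7 (a = 8 - 1 = 7)
-60*((a + M(3, 6)*(-4)) + 137) = -60*((7 + (-4 + 4*3)*(-4)) + 137) = -60*((7 + (-4 + 12)*(-4)) + 137) = -60*((7 + 8*(-4)) + 137) = -60*((7 - 32) + 137) = -60*(-25 + 137) = -60*112 = -6720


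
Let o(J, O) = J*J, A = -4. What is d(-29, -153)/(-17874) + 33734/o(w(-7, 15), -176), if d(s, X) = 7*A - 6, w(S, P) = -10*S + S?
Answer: 11168453/1313739 ≈ 8.5013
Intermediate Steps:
w(S, P) = -9*S
o(J, O) = J**2
d(s, X) = -34 (d(s, X) = 7*(-4) - 6 = -28 - 6 = -34)
d(-29, -153)/(-17874) + 33734/o(w(-7, 15), -176) = -34/(-17874) + 33734/((-9*(-7))**2) = -34*(-1/17874) + 33734/(63**2) = 17/8937 + 33734/3969 = 11168453/1313739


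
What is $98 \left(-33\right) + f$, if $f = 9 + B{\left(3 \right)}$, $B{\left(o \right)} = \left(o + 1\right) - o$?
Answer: $-3224$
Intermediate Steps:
$B{\left(o \right)} = 1$ ($B{\left(o \right)} = \left(1 + o\right) - o = 1$)
$f = 10$ ($f = 9 + 1 = 10$)
$98 \left(-33\right) + f = 98 \left(-33\right) + 10 = -3234 + 10 = -3224$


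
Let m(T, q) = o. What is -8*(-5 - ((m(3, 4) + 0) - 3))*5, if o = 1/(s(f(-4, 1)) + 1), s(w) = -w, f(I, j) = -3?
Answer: 90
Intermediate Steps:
o = 1/4 (o = 1/(-1*(-3) + 1) = 1/(3 + 1) = 1/4 ≈ 0.25000)
m(T, q) = 1/4
-8*(-5 - ((m(3, 4) + 0) - 3))*5 = -8*(-5 - ((1/4 + 0) - 3))*5 = -8*(-5 - (1/4 - 3))*5 = -8*(-5 - 1*(-11/4))*5 = -8*(-5 + 11/4)*5 = -8*(-9/4)*5 = 18*5 = 90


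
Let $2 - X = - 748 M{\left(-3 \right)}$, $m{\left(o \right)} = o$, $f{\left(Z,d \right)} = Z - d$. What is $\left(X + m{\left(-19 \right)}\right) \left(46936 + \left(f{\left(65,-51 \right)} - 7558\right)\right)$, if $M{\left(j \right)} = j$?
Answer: $-89295934$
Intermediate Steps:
$X = -2242$ ($X = 2 - \left(-748\right) \left(-3\right) = 2 - 2244 = -2242$)
$\left(X + m{\left(-19 \right)}\right) \left(46936 + \left(f{\left(65,-51 \right)} - 7558\right)\right) = \left(-2242 - 19\right) \left(46936 + \left(\left(65 - -51\right) - 7558\right)\right) = - 2261 \left(46936 + \left(\left(65 + 51\right) - 7558\right)\right) = - 2261 \left(46936 + \left(116 - 7558\right)\right) = - 2261 \left(46936 - 7442\right) = \left(-2261\right) 39494 = -89295934$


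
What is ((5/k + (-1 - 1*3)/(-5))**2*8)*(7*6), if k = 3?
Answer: 153328/75 ≈ 2044.4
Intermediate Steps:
((5/k + (-1 - 1*3)/(-5))**2*8)*(7*6) = ((5/3 + (-1 - 1*3)/(-5))**2*8)*(7*6) = ((5*(1/3) + (-1 - 3)*(-1/5))**2*8)*42 = ((5/3 - 4*(-1/5))**2*8)*42 = ((5/3 + 4/5)**2*8)*42 = ((37/15)**2*8)*42 = ((1369/225)*8)*42 = (10952/225)*42 = 153328/75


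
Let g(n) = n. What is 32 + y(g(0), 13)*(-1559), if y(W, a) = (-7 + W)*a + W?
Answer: 141901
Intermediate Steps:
y(W, a) = W + a*(-7 + W) (y(W, a) = a*(-7 + W) + W = W + a*(-7 + W))
32 + y(g(0), 13)*(-1559) = 32 + (0 - 7*13 + 0*13)*(-1559) = 32 + (0 - 91 + 0)*(-1559) = 32 - 91*(-1559) = 32 + 141869 = 141901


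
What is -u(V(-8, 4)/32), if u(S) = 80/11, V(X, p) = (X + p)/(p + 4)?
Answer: -80/11 ≈ -7.2727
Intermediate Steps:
V(X, p) = (X + p)/(4 + p)
u(S) = 80/11 (u(S) = 80*(1/11) = 80/11)
-u(V(-8, 4)/32) = -1*80/11 = -80/11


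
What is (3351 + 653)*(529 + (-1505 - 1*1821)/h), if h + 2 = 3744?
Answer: 3956336384/1871 ≈ 2.1146e+6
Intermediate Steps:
h = 3742 (h = -2 + 3744 = 3742)
(3351 + 653)*(529 + (-1505 - 1*1821)/h) = (3351 + 653)*(529 + (-1505 - 1*1821)/3742) = 4004*(529 + (-1505 - 1821)*(1/3742)) = 4004*(529 - 3326*1/3742) = 4004*(529 - 1663/1871) = 4004*(988096/1871) = 3956336384/1871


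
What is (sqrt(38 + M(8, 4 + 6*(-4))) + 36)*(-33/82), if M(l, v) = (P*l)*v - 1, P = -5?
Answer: -594/41 - 99*sqrt(93)/82 ≈ -26.131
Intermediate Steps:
M(l, v) = -1 - 5*l*v (M(l, v) = (-5*l)*v - 1 = -5*l*v - 1 = -1 - 5*l*v)
(sqrt(38 + M(8, 4 + 6*(-4))) + 36)*(-33/82) = (sqrt(38 + (-1 - 5*8*(4 + 6*(-4)))) + 36)*(-33/82) = (sqrt(38 + (-1 - 5*8*(4 - 24))) + 36)*(-33*1/82) = (sqrt(38 + (-1 - 5*8*(-20))) + 36)*(-33/82) = (sqrt(38 + (-1 + 800)) + 36)*(-33/82) = (sqrt(38 + 799) + 36)*(-33/82) = (sqrt(837) + 36)*(-33/82) = (3*sqrt(93) + 36)*(-33/82) = (36 + 3*sqrt(93))*(-33/82) = -594/41 - 99*sqrt(93)/82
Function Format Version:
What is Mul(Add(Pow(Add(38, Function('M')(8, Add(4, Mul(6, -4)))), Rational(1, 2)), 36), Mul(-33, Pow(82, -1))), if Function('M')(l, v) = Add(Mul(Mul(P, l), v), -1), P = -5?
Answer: Add(Rational(-594, 41), Mul(Rational(-99, 82), Pow(93, Rational(1, 2)))) ≈ -26.131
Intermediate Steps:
Function('M')(l, v) = Add(-1, Mul(-5, l, v)) (Function('M')(l, v) = Add(Mul(Mul(-5, l), v), -1) = Add(Mul(-5, l, v), -1) = Add(-1, Mul(-5, l, v)))
Mul(Add(Pow(Add(38, Function('M')(8, Add(4, Mul(6, -4)))), Rational(1, 2)), 36), Mul(-33, Pow(82, -1))) = Mul(Add(Pow(Add(38, Add(-1, Mul(-5, 8, Add(4, Mul(6, -4))))), Rational(1, 2)), 36), Mul(-33, Pow(82, -1))) = Mul(Add(Pow(Add(38, Add(-1, Mul(-5, 8, Add(4, -24)))), Rational(1, 2)), 36), Mul(-33, Rational(1, 82))) = Mul(Add(Pow(Add(38, Add(-1, Mul(-5, 8, -20))), Rational(1, 2)), 36), Rational(-33, 82)) = Mul(Add(Pow(Add(38, Add(-1, 800)), Rational(1, 2)), 36), Rational(-33, 82)) = Mul(Add(Pow(Add(38, 799), Rational(1, 2)), 36), Rational(-33, 82)) = Mul(Add(Pow(837, Rational(1, 2)), 36), Rational(-33, 82)) = Mul(Add(Mul(3, Pow(93, Rational(1, 2))), 36), Rational(-33, 82)) = Mul(Add(36, Mul(3, Pow(93, Rational(1, 2)))), Rational(-33, 82)) = Add(Rational(-594, 41), Mul(Rational(-99, 82), Pow(93, Rational(1, 2))))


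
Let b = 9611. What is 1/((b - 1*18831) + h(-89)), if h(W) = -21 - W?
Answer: -1/9152 ≈ -0.00010927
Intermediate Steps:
1/((b - 1*18831) + h(-89)) = 1/((9611 - 1*18831) + (-21 - 1*(-89))) = 1/((9611 - 18831) + (-21 + 89)) = 1/(-9220 + 68) = 1/(-9152) = -1/9152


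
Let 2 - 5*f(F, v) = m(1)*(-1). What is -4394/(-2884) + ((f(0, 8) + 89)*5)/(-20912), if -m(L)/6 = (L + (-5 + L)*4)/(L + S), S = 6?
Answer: 3234325/2153936 ≈ 1.5016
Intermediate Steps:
m(L) = -6*(-20 + 5*L)/(6 + L) (m(L) = -6*(L + (-5 + L)*4)/(L + 6) = -6*(L + (-20 + 4*L))/(6 + L) = -6*(-20 + 5*L)/(6 + L))
f(F, v) = 104/35 (f(F, v) = 2/5 - 30*(4 - 1*1)/(6 + 1)*(-1)/5 = 2/5 - 30*(4 - 1)/7*(-1)/5 = 2/5 - 30*(1/7)*3*(-1)/5 = 2/5 - 18*(-1)/7 = 2/5 - 1/5*(-90/7) = 2/5 + 18/7 = 104/35)
-4394/(-2884) + ((f(0, 8) + 89)*5)/(-20912) = -4394/(-2884) + ((104/35 + 89)*5)/(-20912) = -4394*(-1/2884) + ((3219/35)*5)*(-1/20912) = 2197/1442 + (3219/7)*(-1/20912) = 2197/1442 - 3219/146384 = 3234325/2153936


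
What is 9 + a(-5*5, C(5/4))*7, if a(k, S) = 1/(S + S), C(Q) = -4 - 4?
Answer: 137/16 ≈ 8.5625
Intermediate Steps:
C(Q) = -8
a(k, S) = 1/(2*S)
9 + a(-5*5, C(5/4))*7 = 9 + ((½)/(-8))*7 = 9 + ((½)*(-⅛))*7 = 9 - 1/16*7 = 9 - 7/16 = 137/16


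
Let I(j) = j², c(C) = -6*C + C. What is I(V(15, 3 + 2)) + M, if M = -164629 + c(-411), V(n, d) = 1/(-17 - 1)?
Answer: -52673975/324 ≈ -1.6257e+5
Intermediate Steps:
V(n, d) = -1/18 (V(n, d) = 1/(-18) = -1/18)
c(C) = -5*C
M = -162574 (M = -164629 - 5*(-411) = -164629 + 2055 = -162574)
I(V(15, 3 + 2)) + M = (-1/18)² - 162574 = 1/324 - 162574 = -52673975/324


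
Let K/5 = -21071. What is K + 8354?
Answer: -97001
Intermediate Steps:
K = -105355 (K = 5*(-21071) = -105355)
K + 8354 = -105355 + 8354 = -97001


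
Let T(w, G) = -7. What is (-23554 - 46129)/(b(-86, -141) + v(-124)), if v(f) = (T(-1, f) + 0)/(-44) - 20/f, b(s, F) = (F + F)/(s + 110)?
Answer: 47523806/7795 ≈ 6096.7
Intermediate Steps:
b(s, F) = 2*F/(110 + s) (b(s, F) = (2*F)/(110 + s) = 2*F/(110 + s))
v(f) = 7/44 - 20/f (v(f) = (-7 + 0)/(-44) - 20/f = -7*(-1/44) - 20/f = 7/44 - 20/f)
(-23554 - 46129)/(b(-86, -141) + v(-124)) = (-23554 - 46129)/(2*(-141)/(110 - 86) + (7/44 - 20/(-124))) = -69683/(2*(-141)/24 + (7/44 - 20*(-1/124))) = -69683/(2*(-141)*(1/24) + (7/44 + 5/31)) = -69683/(-47/4 + 437/1364) = -69683/(-7795/682) = -69683*(-682/7795) = 47523806/7795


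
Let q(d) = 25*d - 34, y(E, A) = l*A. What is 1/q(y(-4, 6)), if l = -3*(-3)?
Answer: 1/1316 ≈ 0.00075988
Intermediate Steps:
l = 9
y(E, A) = 9*A
q(d) = -34 + 25*d
1/q(y(-4, 6)) = 1/(-34 + 25*(9*6)) = 1/(-34 + 25*54) = 1/(-34 + 1350) = 1/1316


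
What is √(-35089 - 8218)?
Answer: I*√43307 ≈ 208.1*I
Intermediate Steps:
√(-35089 - 8218) = √(-43307) = I*√43307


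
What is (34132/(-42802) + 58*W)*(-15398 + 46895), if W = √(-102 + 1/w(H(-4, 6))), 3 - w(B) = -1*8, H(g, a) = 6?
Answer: -537527802/21401 + 1826826*I*√12331/11 ≈ -25117.0 + 1.8442e+7*I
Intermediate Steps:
w(B) = 11 (w(B) = 3 - (-1)*8 = 3 - 1*(-8) = 3 + 8 = 11)
W = I*√12331/11 (W = √(-102 + 1/11) = √(-1121/11) = I*√12331/11 ≈ 10.095*I)
(34132/(-42802) + 58*W)*(-15398 + 46895) = (34132/(-42802) + 58*(I*√12331/11))*(-15398 + 46895) = (34132*(-1/42802) + 58*I*√12331/11)*31497 = (-17066/21401 + 58*I*√12331/11)*31497 = -537527802/21401 + 1826826*I*√12331/11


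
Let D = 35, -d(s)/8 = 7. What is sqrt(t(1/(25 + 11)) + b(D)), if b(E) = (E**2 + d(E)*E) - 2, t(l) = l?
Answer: I*sqrt(26531)/6 ≈ 27.147*I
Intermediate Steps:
d(s) = -56 (d(s) = -8*7 = -56)
b(E) = -2 + E**2 - 56*E (b(E) = (E**2 - 56*E) - 2 = -2 + E**2 - 56*E)
sqrt(t(1/(25 + 11)) + b(D)) = sqrt(1/(25 + 11) + (-2 + 35**2 - 56*35)) = sqrt(1/36 + (-2 + 1225 - 1960)) = sqrt(1/36 - 737) = sqrt(-26531/36) = I*sqrt(26531)/6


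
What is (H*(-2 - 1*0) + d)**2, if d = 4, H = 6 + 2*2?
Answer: 256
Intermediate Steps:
H = 10 (H = 6 + 4 = 10)
(H*(-2 - 1*0) + d)**2 = (10*(-2 - 1*0) + 4)**2 = (10*(-2 + 0) + 4)**2 = (10*(-2) + 4)**2 = (-20 + 4)**2 = (-16)**2 = 256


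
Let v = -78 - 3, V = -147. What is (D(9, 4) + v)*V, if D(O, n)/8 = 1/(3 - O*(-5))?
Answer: 23765/2 ≈ 11883.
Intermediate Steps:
v = -81
D(O, n) = 8/(3 + 5*O) (D(O, n) = 8/(3 - O*(-5)) = 8/(3 + 5*O))
(D(9, 4) + v)*V = (8/(3 + 5*9) - 81)*(-147) = (8/(3 + 45) - 81)*(-147) = (8/48 - 81)*(-147) = (8*(1/48) - 81)*(-147) = (1/6 - 81)*(-147) = -485/6*(-147) = 23765/2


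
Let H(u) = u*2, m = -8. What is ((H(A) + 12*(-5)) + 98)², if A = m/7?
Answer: 62500/49 ≈ 1275.5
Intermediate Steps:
A = -8/7 ≈ -1.1429
H(u) = 2*u
((H(A) + 12*(-5)) + 98)² = ((2*(-8/7) + 12*(-5)) + 98)² = ((-16/7 - 60) + 98)² = (-436/7 + 98)² = (250/7)² = 62500/49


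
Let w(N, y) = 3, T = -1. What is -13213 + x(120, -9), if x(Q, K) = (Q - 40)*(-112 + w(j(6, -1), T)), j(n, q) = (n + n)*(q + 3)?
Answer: -21933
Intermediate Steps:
j(n, q) = 2*n*(3 + q) (j(n, q) = (2*n)*(3 + q) = 2*n*(3 + q))
x(Q, K) = 4360 - 109*Q (x(Q, K) = (Q - 40)*(-112 + 3) = (-40 + Q)*(-109) = 4360 - 109*Q)
-13213 + x(120, -9) = -13213 + (4360 - 109*120) = -13213 + (4360 - 13080) = -13213 - 8720 = -21933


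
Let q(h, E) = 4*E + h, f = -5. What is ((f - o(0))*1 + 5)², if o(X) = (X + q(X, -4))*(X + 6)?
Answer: 9216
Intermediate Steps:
q(h, E) = h + 4*E
o(X) = (-16 + 2*X)*(6 + X) (o(X) = (X + (X + 4*(-4)))*(X + 6) = (X + (X - 16))*(6 + X) = (X + (-16 + X))*(6 + X) = (-16 + 2*X)*(6 + X))
((f - o(0))*1 + 5)² = ((-5 - (-96 - 4*0 + 2*0²))*1 + 5)² = ((-5 - (-96 + 0 + 2*0))*1 + 5)² = ((-5 - (-96 + 0 + 0))*1 + 5)² = ((-5 - 1*(-96))*1 + 5)² = ((-5 + 96)*1 + 5)² = (91*1 + 5)² = (91 + 5)² = 96² = 9216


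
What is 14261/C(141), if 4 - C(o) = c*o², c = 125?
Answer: -14261/2485121 ≈ -0.0057386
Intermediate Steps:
C(o) = 4 - 125*o²
14261/C(141) = 14261/(4 - 125*141²) = 14261/(4 - 125*19881) = 14261/(4 - 2485125) = 14261/(-2485121) = 14261*(-1/2485121) = -14261/2485121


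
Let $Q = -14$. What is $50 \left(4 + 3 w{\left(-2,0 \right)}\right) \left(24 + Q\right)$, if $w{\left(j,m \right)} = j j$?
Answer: $8000$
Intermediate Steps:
$w{\left(j,m \right)} = j^{2}$
$50 \left(4 + 3 w{\left(-2,0 \right)}\right) \left(24 + Q\right) = 50 \left(4 + 3 \left(-2\right)^{2}\right) \left(24 - 14\right) = 50 \left(4 + 3 \cdot 4\right) 10 = 50 \left(4 + 12\right) 10 = 50 \cdot 16 \cdot 10 = 800 \cdot 10 = 8000$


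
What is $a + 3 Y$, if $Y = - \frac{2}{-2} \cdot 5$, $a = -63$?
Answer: $-48$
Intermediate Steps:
$Y = 5$ ($Y = \left(-2\right) \left(- \frac{1}{2}\right) 5 = 1 \cdot 5 = 5$)
$a + 3 Y = -63 + 3 \cdot 5 = -63 + 15 = -48$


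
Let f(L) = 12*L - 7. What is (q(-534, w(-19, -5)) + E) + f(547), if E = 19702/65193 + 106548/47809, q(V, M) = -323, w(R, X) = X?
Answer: 19438094978740/3116812137 ≈ 6236.5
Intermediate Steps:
f(L) = -7 + 12*L
E = 7888116682/3116812137 (E = 19702*(1/65193) + 106548*(1/47809) = 19702/65193 + 106548/47809 = 7888116682/3116812137 ≈ 2.5308)
(q(-534, w(-19, -5)) + E) + f(547) = (-323 + 7888116682/3116812137) + (-7 + 12*547) = -998842203569/3116812137 + (-7 + 6564) = -998842203569/3116812137 + 6557 = 19438094978740/3116812137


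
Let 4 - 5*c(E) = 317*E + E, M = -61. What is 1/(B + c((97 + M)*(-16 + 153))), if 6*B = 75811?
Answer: -30/9031177 ≈ -3.3218e-6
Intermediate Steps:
B = 75811/6 (B = (⅙)*75811 = 75811/6 ≈ 12635.)
c(E) = ⅘ - 318*E/5 (c(E) = ⅘ - (317*E + E)/5 = ⅘ - 318*E/5)
1/(B + c((97 + M)*(-16 + 153))) = 1/(75811/6 + (⅘ - 318*(97 - 61)*(-16 + 153)/5)) = 1/(75811/6 + (⅘ - 11448*137/5)) = 1/(75811/6 + (⅘ - 318/5*4932)) = 1/(75811/6 + (⅘ - 1568376/5)) = 1/(75811/6 - 1568372/5) = 1/(-9031177/30) = -30/9031177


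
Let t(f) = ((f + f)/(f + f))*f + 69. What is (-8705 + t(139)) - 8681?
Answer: -17178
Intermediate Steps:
t(f) = 69 + f (t(f) = ((2*f)/((2*f)))*f + 69 = ((2*f)*(1/(2*f)))*f + 69 = 1*f + 69 = f + 69 = 69 + f)
(-8705 + t(139)) - 8681 = (-8705 + (69 + 139)) - 8681 = (-8705 + 208) - 8681 = -8497 - 8681 = -17178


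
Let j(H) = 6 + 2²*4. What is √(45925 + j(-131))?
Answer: √45947 ≈ 214.35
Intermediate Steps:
j(H) = 22 (j(H) = 6 + 4*4 = 6 + 16 = 22)
√(45925 + j(-131)) = √(45925 + 22) = √45947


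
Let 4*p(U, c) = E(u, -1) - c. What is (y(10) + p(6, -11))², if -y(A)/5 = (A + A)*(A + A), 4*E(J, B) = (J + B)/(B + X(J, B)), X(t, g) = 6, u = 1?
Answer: 63824121/16 ≈ 3.9890e+6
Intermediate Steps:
E(J, B) = (B + J)/(4*(6 + B)) (E(J, B) = ((J + B)/(B + 6))/4 = ((B + J)/(6 + B))/4 = (B + J)/(4*(6 + B)))
p(U, c) = -c/4 (p(U, c) = ((-1 + 1)/(4*(6 - 1)) - c)/4 = ((¼)*0/5 - c)/4 = ((¼)*(⅕)*0 - c)/4 = (0 - c)/4 = (-c)/4 = -c/4)
y(A) = -20*A² (y(A) = -5*(A + A)*(A + A) = -5*2*A*2*A = -20*A²)
(y(10) + p(6, -11))² = (-20*10² - ¼*(-11))² = (-20*100 + 11/4)² = (-2000 + 11/4)² = (-7989/4)² = 63824121/16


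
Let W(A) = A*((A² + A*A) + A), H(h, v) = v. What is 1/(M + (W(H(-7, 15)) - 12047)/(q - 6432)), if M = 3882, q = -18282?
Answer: 12357/47972410 ≈ 0.00025759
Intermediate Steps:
W(A) = A*(A + 2*A²) (W(A) = A*((A² + A²) + A) = A*(2*A² + A) = A*(A + 2*A²))
1/(M + (W(H(-7, 15)) - 12047)/(q - 6432)) = 1/(3882 + (15²*(1 + 2*15) - 12047)/(-18282 - 6432)) = 1/(3882 + (225*(1 + 30) - 12047)/(-24714)) = 1/(3882 + (225*31 - 12047)*(-1/24714)) = 1/(3882 + (6975 - 12047)*(-1/24714)) = 1/(3882 - 5072*(-1/24714)) = 1/(3882 + 2536/12357) = 1/(47972410/12357) = 12357/47972410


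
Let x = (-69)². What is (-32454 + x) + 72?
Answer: -27621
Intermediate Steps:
x = 4761
(-32454 + x) + 72 = (-32454 + 4761) + 72 = -27693 + 72 = -27621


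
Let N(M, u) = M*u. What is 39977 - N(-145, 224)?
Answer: 72457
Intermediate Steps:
39977 - N(-145, 224) = 39977 - (-145)*224 = 39977 - 1*(-32480) = 39977 + 32480 = 72457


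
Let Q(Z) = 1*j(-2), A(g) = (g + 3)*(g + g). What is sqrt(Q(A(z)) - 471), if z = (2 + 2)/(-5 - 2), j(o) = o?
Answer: I*sqrt(473) ≈ 21.749*I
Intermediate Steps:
z = -4/7 (z = 4/(-7) = 4*(-1/7) = -4/7 ≈ -0.57143)
A(g) = 2*g*(3 + g) (A(g) = (3 + g)*(2*g) = 2*g*(3 + g))
Q(Z) = -2 (Q(Z) = 1*(-2) = -2)
sqrt(Q(A(z)) - 471) = sqrt(-2 - 471) = sqrt(-473) = I*sqrt(473)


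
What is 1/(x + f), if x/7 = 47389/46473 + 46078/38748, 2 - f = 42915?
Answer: -14291554/613072478365 ≈ -2.3311e-5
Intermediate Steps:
f = -42913 (f = 2 - 1*42915 = 2 - 42915 = -42913)
x = 220978437/14291554 (x = 7*(47389/46473 + 46078/38748) = 7*(47389*(1/46473) + 46078*(1/38748)) = 7*(47389/46473 + 23039/19374) = 7*(220978437/100040878) = 220978437/14291554 ≈ 15.462)
1/(x + f) = 1/(220978437/14291554 - 42913) = 1/(-613072478365/14291554) = -14291554/613072478365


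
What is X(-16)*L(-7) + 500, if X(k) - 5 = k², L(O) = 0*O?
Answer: 500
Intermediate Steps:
L(O) = 0
X(k) = 5 + k²
X(-16)*L(-7) + 500 = (5 + (-16)²)*0 + 500 = (5 + 256)*0 + 500 = 261*0 + 500 = 0 + 500 = 500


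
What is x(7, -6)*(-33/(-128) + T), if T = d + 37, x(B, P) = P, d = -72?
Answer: 13341/64 ≈ 208.45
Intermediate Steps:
T = -35 (T = -72 + 37 = -35)
x(7, -6)*(-33/(-128) + T) = -6*(-33/(-128) - 35) = -6*(-33*(-1/128) - 35) = -6*(33/128 - 35) = -6*(-4447/128) = 13341/64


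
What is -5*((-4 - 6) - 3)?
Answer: 65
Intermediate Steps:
-5*((-4 - 6) - 3) = -5*(-10 - 3) = -5*(-13) = 65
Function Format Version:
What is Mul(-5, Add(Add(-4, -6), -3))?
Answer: 65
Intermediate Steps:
Mul(-5, Add(Add(-4, -6), -3)) = Mul(-5, Add(-10, -3)) = Mul(-5, -13) = 65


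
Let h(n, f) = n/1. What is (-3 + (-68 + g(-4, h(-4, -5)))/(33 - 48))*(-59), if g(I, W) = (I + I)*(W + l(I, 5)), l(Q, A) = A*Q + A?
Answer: 2537/5 ≈ 507.40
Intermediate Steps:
l(Q, A) = A + A*Q
h(n, f) = n (h(n, f) = n*1 = n)
g(I, W) = 2*I*(5 + W + 5*I) (g(I, W) = (I + I)*(W + 5*(1 + I)) = (2*I)*(W + (5 + 5*I)) = (2*I)*(5 + W + 5*I) = 2*I*(5 + W + 5*I))
(-3 + (-68 + g(-4, h(-4, -5)))/(33 - 48))*(-59) = (-3 + (-68 + 2*(-4)*(5 - 4 + 5*(-4)))/(33 - 48))*(-59) = (-3 + (-68 + 2*(-4)*(5 - 4 - 20))/(-15))*(-59) = (-3 + (-68 + 2*(-4)*(-19))*(-1/15))*(-59) = (-3 + (-68 + 152)*(-1/15))*(-59) = (-3 + 84*(-1/15))*(-59) = (-3 - 28/5)*(-59) = -43/5*(-59) = 2537/5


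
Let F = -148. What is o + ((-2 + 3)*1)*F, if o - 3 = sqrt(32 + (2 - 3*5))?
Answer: -145 + sqrt(19) ≈ -140.64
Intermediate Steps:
o = 3 + sqrt(19) (o = 3 + sqrt(32 + (2 - 3*5)) = 3 + sqrt(32 + (2 - 15)) = 3 + sqrt(32 - 13) = 3 + sqrt(19) ≈ 7.3589)
o + ((-2 + 3)*1)*F = (3 + sqrt(19)) + ((-2 + 3)*1)*(-148) = (3 + sqrt(19)) + (1*1)*(-148) = (3 + sqrt(19)) + 1*(-148) = (3 + sqrt(19)) - 148 = -145 + sqrt(19)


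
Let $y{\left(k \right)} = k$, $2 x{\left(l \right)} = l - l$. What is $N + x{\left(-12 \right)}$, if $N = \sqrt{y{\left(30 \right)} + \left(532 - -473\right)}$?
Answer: $3 \sqrt{115} \approx 32.171$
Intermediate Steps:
$x{\left(l \right)} = 0$ ($x{\left(l \right)} = \frac{l - l}{2} = \frac{1}{2} \cdot 0 = 0$)
$N = 3 \sqrt{115}$ ($N = \sqrt{30 + \left(532 - -473\right)} = \sqrt{30 + \left(532 + 473\right)} = \sqrt{30 + 1005} = \sqrt{1035} = 3 \sqrt{115} \approx 32.171$)
$N + x{\left(-12 \right)} = 3 \sqrt{115} + 0 = 3 \sqrt{115}$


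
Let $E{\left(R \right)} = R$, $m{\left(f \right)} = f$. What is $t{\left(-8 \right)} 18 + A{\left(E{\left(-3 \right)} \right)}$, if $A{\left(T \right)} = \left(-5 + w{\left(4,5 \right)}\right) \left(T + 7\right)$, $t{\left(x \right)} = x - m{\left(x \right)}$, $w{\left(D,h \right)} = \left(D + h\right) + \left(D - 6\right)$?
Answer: $8$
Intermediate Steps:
$w{\left(D,h \right)} = -6 + h + 2 D$ ($w{\left(D,h \right)} = \left(D + h\right) + \left(D - 6\right) = \left(D + h\right) + \left(-6 + D\right) = -6 + h + 2 D$)
$t{\left(x \right)} = 0$ ($t{\left(x \right)} = x - x = 0$)
$A{\left(T \right)} = 14 + 2 T$ ($A{\left(T \right)} = \left(-5 + \left(-6 + 5 + 2 \cdot 4\right)\right) \left(T + 7\right) = \left(-5 + \left(-6 + 5 + 8\right)\right) \left(7 + T\right) = \left(-5 + 7\right) \left(7 + T\right) = 2 \left(7 + T\right) = 14 + 2 T$)
$t{\left(-8 \right)} 18 + A{\left(E{\left(-3 \right)} \right)} = 0 \cdot 18 + \left(14 + 2 \left(-3\right)\right) = 0 + \left(14 - 6\right) = 0 + 8 = 8$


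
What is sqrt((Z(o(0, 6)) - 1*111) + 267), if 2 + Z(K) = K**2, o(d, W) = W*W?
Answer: 5*sqrt(58) ≈ 38.079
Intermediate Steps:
o(d, W) = W**2
Z(K) = -2 + K**2
sqrt((Z(o(0, 6)) - 1*111) + 267) = sqrt(((-2 + (6**2)**2) - 1*111) + 267) = sqrt(((-2 + 36**2) - 111) + 267) = sqrt(((-2 + 1296) - 111) + 267) = sqrt((1294 - 111) + 267) = sqrt(1183 + 267) = sqrt(1450) = 5*sqrt(58)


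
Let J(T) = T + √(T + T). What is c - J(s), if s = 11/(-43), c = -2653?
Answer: -114068/43 - I*√946/43 ≈ -2652.7 - 0.71528*I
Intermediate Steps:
s = -11/43 (s = 11*(-1/43) = -11/43 ≈ -0.25581)
J(T) = T + √2*√T (J(T) = T + √(2*T) = T + √2*√T)
c - J(s) = -2653 - (-11/43 + √2*√(-11/43)) = -2653 - (-11/43 + √2*(I*√473/43)) = -2653 - (-11/43 + I*√946/43) = -2653 + (11/43 - I*√946/43) = -114068/43 - I*√946/43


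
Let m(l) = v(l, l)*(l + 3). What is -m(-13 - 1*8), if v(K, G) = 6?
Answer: 108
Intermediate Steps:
m(l) = 18 + 6*l (m(l) = 6*(l + 3) = 6*(3 + l) = 18 + 6*l)
-m(-13 - 1*8) = -(18 + 6*(-13 - 1*8)) = -(18 + 6*(-13 - 8)) = -(18 + 6*(-21)) = -(18 - 126) = -1*(-108) = 108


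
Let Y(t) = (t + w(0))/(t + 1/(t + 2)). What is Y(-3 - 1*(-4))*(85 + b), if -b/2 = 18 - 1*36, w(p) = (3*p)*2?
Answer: 363/4 ≈ 90.750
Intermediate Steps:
w(p) = 6*p
Y(t) = t/(t + 1/(2 + t)) (Y(t) = (t + 6*0)/(t + 1/(t + 2)) = (t + 0)/(t + 1/(2 + t)) = t/(t + 1/(2 + t)))
b = 36 (b = -2*(18 - 1*36) = -2*(18 - 36) = -2*(-18) = 36)
Y(-3 - 1*(-4))*(85 + b) = ((-3 - 1*(-4))*(2 + (-3 - 1*(-4)))/(1 + (-3 - 1*(-4))² + 2*(-3 - 1*(-4))))*(85 + 36) = ((-3 + 4)*(2 + (-3 + 4))/(1 + (-3 + 4)² + 2*(-3 + 4)))*121 = (1*(2 + 1)/(1 + 1² + 2*1))*121 = (1*3/(1 + 1 + 2))*121 = (1*3/4)*121 = (1*(¼)*3)*121 = (¾)*121 = 363/4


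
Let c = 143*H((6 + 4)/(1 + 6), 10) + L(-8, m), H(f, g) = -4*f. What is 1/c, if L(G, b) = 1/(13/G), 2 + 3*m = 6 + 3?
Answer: -91/74416 ≈ -0.0012229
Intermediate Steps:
m = 7/3 (m = -⅔ + (6 + 3)/3 = -⅔ + (⅓)*9 = -⅔ + 3 = 7/3 ≈ 2.3333)
L(G, b) = G/13
c = -74416/91 (c = 143*(-4*(6 + 4)/(1 + 6)) + (1/13)*(-8) = 143*(-40/7) - 8/13 = -5720/7 - 8/13 = -74416/91 ≈ -817.76)
1/c = 1/(-74416/91) = -91/74416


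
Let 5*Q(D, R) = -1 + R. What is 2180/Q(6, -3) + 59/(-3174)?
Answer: -8649209/3174 ≈ -2725.0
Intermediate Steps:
Q(D, R) = -⅕ + R/5 (Q(D, R) = (-1 + R)/5 = -⅕ + R/5)
2180/Q(6, -3) + 59/(-3174) = 2180/(-⅕ + (⅕)*(-3)) + 59/(-3174) = 2180/(-⅕ - ⅗) + 59*(-1/3174) = 2180/(-⅘) - 59/3174 = 2180*(-5/4) - 59/3174 = -2725 - 59/3174 = -8649209/3174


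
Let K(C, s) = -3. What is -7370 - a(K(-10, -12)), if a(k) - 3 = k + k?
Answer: -7367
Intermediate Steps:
a(k) = 3 + 2*k (a(k) = 3 + (k + k) = 3 + 2*k)
-7370 - a(K(-10, -12)) = -7370 - (3 + 2*(-3)) = -7370 - (3 - 6) = -7370 - 1*(-3) = -7370 + 3 = -7367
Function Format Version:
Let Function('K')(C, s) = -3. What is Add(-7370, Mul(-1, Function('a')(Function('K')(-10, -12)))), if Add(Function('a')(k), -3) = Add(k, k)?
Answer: -7367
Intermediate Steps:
Function('a')(k) = Add(3, Mul(2, k)) (Function('a')(k) = Add(3, Add(k, k)) = Add(3, Mul(2, k)))
Add(-7370, Mul(-1, Function('a')(Function('K')(-10, -12)))) = Add(-7370, Mul(-1, Add(3, Mul(2, -3)))) = Add(-7370, Mul(-1, Add(3, -6))) = Add(-7370, Mul(-1, -3)) = Add(-7370, 3) = -7367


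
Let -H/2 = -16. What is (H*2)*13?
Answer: 832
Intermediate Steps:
H = 32 (H = -2*(-16) = 32)
(H*2)*13 = (32*2)*13 = 64*13 = 832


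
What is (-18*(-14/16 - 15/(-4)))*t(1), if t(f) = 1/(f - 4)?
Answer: 69/4 ≈ 17.250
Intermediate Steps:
t(f) = 1/(-4 + f)
(-18*(-14/16 - 15/(-4)))*t(1) = (-18*(-14/16 - 15/(-4)))/(-4 + 1) = -18*(-14*1/16 - 15*(-¼))/(-3) = -18*(-7/8 + 15/4)*(-⅓) = -18*23/8*(-⅓) = -207/4*(-⅓) = 69/4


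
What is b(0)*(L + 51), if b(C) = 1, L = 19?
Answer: 70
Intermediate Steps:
b(0)*(L + 51) = 1*(19 + 51) = 1*70 = 70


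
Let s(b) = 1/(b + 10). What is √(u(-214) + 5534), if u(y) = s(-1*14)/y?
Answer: 3*√112637830/428 ≈ 74.391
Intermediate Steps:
s(b) = 1/(10 + b)
u(y) = -1/(4*y) (u(y) = 1/((10 - 1*14)*y) = 1/((10 - 14)*y) = 1/((-4)*y) = -1/(4*y))
√(u(-214) + 5534) = √(-¼/(-214) + 5534) = √(-¼*(-1/214) + 5534) = √(1/856 + 5534) = √(4737105/856) = 3*√112637830/428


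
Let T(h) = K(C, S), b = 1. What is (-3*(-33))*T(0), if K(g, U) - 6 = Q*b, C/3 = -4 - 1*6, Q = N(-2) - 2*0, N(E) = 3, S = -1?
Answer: 891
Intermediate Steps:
Q = 3 (Q = 3 - 2*0 = 3 + 0 = 3)
C = -30 (C = 3*(-4 - 1*6) = 3*(-4 - 6) = 3*(-10) = -30)
K(g, U) = 9 (K(g, U) = 6 + 3*1 = 6 + 3 = 9)
T(h) = 9
(-3*(-33))*T(0) = -3*(-33)*9 = 99*9 = 891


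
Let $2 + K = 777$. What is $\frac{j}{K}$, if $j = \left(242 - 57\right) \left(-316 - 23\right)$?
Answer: $- \frac{12543}{155} \approx -80.923$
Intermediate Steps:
$K = 775$ ($K = -2 + 777 = 775$)
$j = -62715$ ($j = 185 \left(-339\right) = -62715$)
$\frac{j}{K} = - \frac{62715}{775} = \left(-62715\right) \frac{1}{775} = - \frac{12543}{155}$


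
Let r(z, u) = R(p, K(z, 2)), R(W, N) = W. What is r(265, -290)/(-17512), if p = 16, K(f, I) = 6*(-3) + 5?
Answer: -2/2189 ≈ -0.00091366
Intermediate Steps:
K(f, I) = -13 (K(f, I) = -18 + 5 = -13)
r(z, u) = 16
r(265, -290)/(-17512) = 16/(-17512) = 16*(-1/17512) = -2/2189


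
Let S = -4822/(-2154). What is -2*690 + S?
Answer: -1483849/1077 ≈ -1377.8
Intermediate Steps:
S = 2411/1077 (S = -4822*(-1/2154) = 2411/1077 ≈ 2.2386)
-2*690 + S = -2*690 + 2411/1077 = -1380 + 2411/1077 = -1483849/1077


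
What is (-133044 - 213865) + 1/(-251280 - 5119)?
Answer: -88947120692/256399 ≈ -3.4691e+5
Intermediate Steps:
(-133044 - 213865) + 1/(-251280 - 5119) = -346909 + 1/(-256399) = -346909 - 1/256399 = -88947120692/256399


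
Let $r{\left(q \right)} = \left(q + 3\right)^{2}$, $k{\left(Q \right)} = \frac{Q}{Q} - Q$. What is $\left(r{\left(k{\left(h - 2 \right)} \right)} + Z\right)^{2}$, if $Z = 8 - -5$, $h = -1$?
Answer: $3844$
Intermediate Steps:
$Z = 13$ ($Z = 8 + 5 = 13$)
$k{\left(Q \right)} = 1 - Q$
$r{\left(q \right)} = \left(3 + q\right)^{2}$
$\left(r{\left(k{\left(h - 2 \right)} \right)} + Z\right)^{2} = \left(\left(3 + \left(1 - \left(-1 - 2\right)\right)\right)^{2} + 13\right)^{2} = \left(\left(3 + \left(1 - -3\right)\right)^{2} + 13\right)^{2} = \left(\left(3 + \left(1 + 3\right)\right)^{2} + 13\right)^{2} = \left(\left(3 + 4\right)^{2} + 13\right)^{2} = \left(7^{2} + 13\right)^{2} = \left(49 + 13\right)^{2} = 62^{2} = 3844$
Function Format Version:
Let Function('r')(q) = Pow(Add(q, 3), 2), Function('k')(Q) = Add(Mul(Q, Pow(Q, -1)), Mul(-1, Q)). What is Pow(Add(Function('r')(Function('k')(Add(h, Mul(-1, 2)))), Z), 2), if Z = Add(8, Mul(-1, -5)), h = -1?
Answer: 3844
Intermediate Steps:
Z = 13 (Z = Add(8, 5) = 13)
Function('k')(Q) = Add(1, Mul(-1, Q))
Function('r')(q) = Pow(Add(3, q), 2)
Pow(Add(Function('r')(Function('k')(Add(h, Mul(-1, 2)))), Z), 2) = Pow(Add(Pow(Add(3, Add(1, Mul(-1, Add(-1, Mul(-1, 2))))), 2), 13), 2) = Pow(Add(Pow(Add(3, Add(1, Mul(-1, Add(-1, -2)))), 2), 13), 2) = Pow(Add(Pow(Add(3, Add(1, Mul(-1, -3))), 2), 13), 2) = Pow(Add(Pow(Add(3, Add(1, 3)), 2), 13), 2) = Pow(Add(Pow(Add(3, 4), 2), 13), 2) = Pow(Add(Pow(7, 2), 13), 2) = Pow(Add(49, 13), 2) = Pow(62, 2) = 3844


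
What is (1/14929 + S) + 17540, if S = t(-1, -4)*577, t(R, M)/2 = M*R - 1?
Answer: 313538859/14929 ≈ 21002.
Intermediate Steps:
t(R, M) = -2 + 2*M*R (t(R, M) = 2*(M*R - 1) = 2*(-1 + M*R) = -2 + 2*M*R)
S = 3462 (S = (-2 + 2*(-4)*(-1))*577 = (-2 + 8)*577 = 6*577 = 3462)
(1/14929 + S) + 17540 = (1/14929 + 3462) + 17540 = 51684199/14929 + 17540 = 313538859/14929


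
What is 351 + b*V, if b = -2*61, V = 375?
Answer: -45399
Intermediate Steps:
b = -122
351 + b*V = 351 - 122*375 = 351 - 45750 = -45399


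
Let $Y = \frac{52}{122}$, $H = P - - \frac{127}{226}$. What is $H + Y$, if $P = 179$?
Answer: $\frac{2481317}{13786} \approx 179.99$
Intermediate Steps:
$H = \frac{40581}{226}$ ($H = 179 - - \frac{127}{226} = 179 + \frac{127}{226} = \frac{40581}{226} \approx 179.56$)
$Y = \frac{26}{61}$ ($Y = 52 \cdot \frac{1}{122} = \frac{26}{61} \approx 0.42623$)
$H + Y = \frac{40581}{226} + \frac{26}{61} = \frac{2481317}{13786}$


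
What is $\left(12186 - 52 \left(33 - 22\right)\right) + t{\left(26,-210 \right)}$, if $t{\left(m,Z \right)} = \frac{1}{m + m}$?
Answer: $\frac{603929}{52} \approx 11614.0$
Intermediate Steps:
$t{\left(m,Z \right)} = \frac{1}{2 m}$
$\left(12186 - 52 \left(33 - 22\right)\right) + t{\left(26,-210 \right)} = \left(12186 - 52 \left(33 - 22\right)\right) + \frac{1}{2 \cdot 26} = \left(12186 - 572\right) + \frac{1}{2} \cdot \frac{1}{26} = \left(12186 - 572\right) + \frac{1}{52} = 11614 + \frac{1}{52} = \frac{603929}{52}$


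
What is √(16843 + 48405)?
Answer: 4*√4078 ≈ 255.44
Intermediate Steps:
√(16843 + 48405) = √65248 = 4*√4078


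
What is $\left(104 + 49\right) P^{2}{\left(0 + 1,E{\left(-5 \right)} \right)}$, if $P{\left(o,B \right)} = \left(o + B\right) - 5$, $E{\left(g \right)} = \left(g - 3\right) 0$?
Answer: $2448$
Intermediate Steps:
$E{\left(g \right)} = 0$ ($E{\left(g \right)} = \left(-3 + g\right) 0 = 0$)
$P{\left(o,B \right)} = -5 + B + o$ ($P{\left(o,B \right)} = \left(B + o\right) - 5 = -5 + B + o$)
$\left(104 + 49\right) P^{2}{\left(0 + 1,E{\left(-5 \right)} \right)} = \left(104 + 49\right) \left(-5 + 0 + \left(0 + 1\right)\right)^{2} = 153 \left(-5 + 0 + 1\right)^{2} = 153 \left(-4\right)^{2} = 153 \cdot 16 = 2448$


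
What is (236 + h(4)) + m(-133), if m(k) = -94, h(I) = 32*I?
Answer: 270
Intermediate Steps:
(236 + h(4)) + m(-133) = (236 + 32*4) - 94 = (236 + 128) - 94 = 364 - 94 = 270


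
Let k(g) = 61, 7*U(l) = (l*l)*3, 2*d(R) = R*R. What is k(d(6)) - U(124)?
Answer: -45701/7 ≈ -6528.7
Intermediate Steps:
d(R) = R**2/2 (d(R) = (R*R)/2 = R**2/2)
U(l) = 3*l**2/7 (U(l) = ((l*l)*3)/7 = (l**2*3)/7 = (3*l**2)/7 = 3*l**2/7)
k(d(6)) - U(124) = 61 - 3*124**2/7 = 61 - 3*15376/7 = 61 - 1*46128/7 = 61 - 46128/7 = -45701/7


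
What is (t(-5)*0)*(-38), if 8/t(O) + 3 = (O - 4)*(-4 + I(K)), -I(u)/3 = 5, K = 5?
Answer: 0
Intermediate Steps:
I(u) = -15 (I(u) = -3*5 = -15)
t(O) = 8/(73 - 19*O) (t(O) = 8/(-3 + (O - 4)*(-4 - 15)) = 8/(-3 + (-4 + O)*(-19)) = 8/(-3 + (76 - 19*O)) = 8/(73 - 19*O))
(t(-5)*0)*(-38) = ((8/(73 - 19*(-5)))*0)*(-38) = ((8/(73 + 95))*0)*(-38) = ((8/168)*0)*(-38) = ((8*(1/168))*0)*(-38) = ((1/21)*0)*(-38) = 0*(-38) = 0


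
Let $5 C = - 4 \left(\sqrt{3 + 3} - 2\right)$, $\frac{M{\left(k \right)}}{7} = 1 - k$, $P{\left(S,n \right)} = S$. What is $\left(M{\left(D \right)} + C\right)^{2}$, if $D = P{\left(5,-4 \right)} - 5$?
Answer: $\frac{389}{5} - \frac{344 \sqrt{6}}{25} \approx 44.095$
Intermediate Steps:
$D = 0$ ($D = 5 - 5 = 0$)
$M{\left(k \right)} = 7 - 7 k$ ($M{\left(k \right)} = 7 \left(1 - k\right) = 7 - 7 k$)
$C = \frac{8}{5} - \frac{4 \sqrt{6}}{5}$ ($C = \frac{\left(-4\right) \left(\sqrt{3 + 3} - 2\right)}{5} = \frac{\left(-4\right) \left(\sqrt{6} - 2\right)}{5} = \frac{\left(-4\right) \left(-2 + \sqrt{6}\right)}{5} = \frac{8 - 4 \sqrt{6}}{5} = \frac{8}{5} - \frac{4 \sqrt{6}}{5} \approx -0.35959$)
$\left(M{\left(D \right)} + C\right)^{2} = \left(\left(7 - 0\right) + \left(\frac{8}{5} - \frac{4 \sqrt{6}}{5}\right)\right)^{2} = \left(\left(7 + 0\right) + \left(\frac{8}{5} - \frac{4 \sqrt{6}}{5}\right)\right)^{2} = \left(7 + \left(\frac{8}{5} - \frac{4 \sqrt{6}}{5}\right)\right)^{2} = \left(\frac{43}{5} - \frac{4 \sqrt{6}}{5}\right)^{2}$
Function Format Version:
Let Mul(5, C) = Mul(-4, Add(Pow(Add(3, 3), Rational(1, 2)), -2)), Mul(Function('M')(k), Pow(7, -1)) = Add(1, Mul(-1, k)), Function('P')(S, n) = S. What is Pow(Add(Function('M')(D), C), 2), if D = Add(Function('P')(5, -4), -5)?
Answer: Add(Rational(389, 5), Mul(Rational(-344, 25), Pow(6, Rational(1, 2)))) ≈ 44.095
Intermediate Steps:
D = 0 (D = Add(5, -5) = 0)
Function('M')(k) = Add(7, Mul(-7, k)) (Function('M')(k) = Mul(7, Add(1, Mul(-1, k))) = Add(7, Mul(-7, k)))
C = Add(Rational(8, 5), Mul(Rational(-4, 5), Pow(6, Rational(1, 2)))) (C = Mul(Rational(1, 5), Mul(-4, Add(Pow(Add(3, 3), Rational(1, 2)), -2))) = Mul(Rational(1, 5), Mul(-4, Add(Pow(6, Rational(1, 2)), -2))) = Mul(Rational(1, 5), Mul(-4, Add(-2, Pow(6, Rational(1, 2))))) = Mul(Rational(1, 5), Add(8, Mul(-4, Pow(6, Rational(1, 2))))) = Add(Rational(8, 5), Mul(Rational(-4, 5), Pow(6, Rational(1, 2)))) ≈ -0.35959)
Pow(Add(Function('M')(D), C), 2) = Pow(Add(Add(7, Mul(-7, 0)), Add(Rational(8, 5), Mul(Rational(-4, 5), Pow(6, Rational(1, 2))))), 2) = Pow(Add(Add(7, 0), Add(Rational(8, 5), Mul(Rational(-4, 5), Pow(6, Rational(1, 2))))), 2) = Pow(Add(7, Add(Rational(8, 5), Mul(Rational(-4, 5), Pow(6, Rational(1, 2))))), 2) = Pow(Add(Rational(43, 5), Mul(Rational(-4, 5), Pow(6, Rational(1, 2)))), 2)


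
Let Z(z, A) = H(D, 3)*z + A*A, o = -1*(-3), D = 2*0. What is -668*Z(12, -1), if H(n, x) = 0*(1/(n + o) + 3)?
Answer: -668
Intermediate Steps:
D = 0
o = 3
H(n, x) = 0 (H(n, x) = 0*(1/(n + 3) + 3) = 0*(1/(3 + n) + 3) = 0*(3 + 1/(3 + n)) = 0)
Z(z, A) = A² (Z(z, A) = 0*z + A*A = 0 + A² = A²)
-668*Z(12, -1) = -668*(-1)² = -668*1 = -668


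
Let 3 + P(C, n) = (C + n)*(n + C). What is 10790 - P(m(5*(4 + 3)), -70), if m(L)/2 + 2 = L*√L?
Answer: -166183 + 10360*√35 ≈ -1.0489e+5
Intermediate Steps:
m(L) = -4 + 2*L^(3/2) (m(L) = -4 + 2*(L*√L) = -4 + 2*L^(3/2))
P(C, n) = -3 + (C + n)² (P(C, n) = -3 + (C + n)*(n + C) = -3 + (C + n)*(C + n) = -3 + (C + n)²)
10790 - P(m(5*(4 + 3)), -70) = 10790 - (-3 + ((-4 + 2*(5*(4 + 3))^(3/2)) - 70)²) = 10790 - (-3 + ((-4 + 2*(5*7)^(3/2)) - 70)²) = 10790 - (-3 + ((-4 + 2*35^(3/2)) - 70)²) = 10790 - (-3 + ((-4 + 2*(35*√35)) - 70)²) = 10790 - (-3 + ((-4 + 70*√35) - 70)²) = 10790 - (-3 + (-74 + 70*√35)²) = 10790 + (3 - (-74 + 70*√35)²) = 10793 - (-74 + 70*√35)²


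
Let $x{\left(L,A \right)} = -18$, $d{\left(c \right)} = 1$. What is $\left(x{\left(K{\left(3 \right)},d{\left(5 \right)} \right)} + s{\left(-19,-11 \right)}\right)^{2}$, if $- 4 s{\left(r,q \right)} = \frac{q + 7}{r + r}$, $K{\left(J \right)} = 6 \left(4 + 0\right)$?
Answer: $\frac{469225}{1444} \approx 324.95$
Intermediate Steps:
$K{\left(J \right)} = 24$ ($K{\left(J \right)} = 6 \cdot 4 = 24$)
$s{\left(r,q \right)} = - \frac{7 + q}{8 r}$ ($s{\left(r,q \right)} = - \frac{\left(q + 7\right) \frac{1}{r + r}}{4} = - \frac{\left(7 + q\right) \frac{1}{2 r}}{4} = - \frac{\frac{1}{2} \frac{1}{r} \left(7 + q\right)}{4} = - \frac{7 + q}{8 r}$)
$\left(x{\left(K{\left(3 \right)},d{\left(5 \right)} \right)} + s{\left(-19,-11 \right)}\right)^{2} = \left(-18 + \frac{-7 - -11}{8 \left(-19\right)}\right)^{2} = \left(-18 + \frac{1}{8} \left(- \frac{1}{19}\right) \left(-7 + 11\right)\right)^{2} = \left(-18 + \frac{1}{8} \left(- \frac{1}{19}\right) 4\right)^{2} = \left(-18 - \frac{1}{38}\right)^{2} = \left(- \frac{685}{38}\right)^{2} = \frac{469225}{1444}$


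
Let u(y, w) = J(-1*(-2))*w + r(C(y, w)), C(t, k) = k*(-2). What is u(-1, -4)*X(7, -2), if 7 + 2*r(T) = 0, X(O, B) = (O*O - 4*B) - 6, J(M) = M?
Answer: -1173/2 ≈ -586.50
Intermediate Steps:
C(t, k) = -2*k
X(O, B) = -6 + O**2 - 4*B (X(O, B) = (O**2 - 4*B) - 6 = -6 + O**2 - 4*B)
r(T) = -7/2 (r(T) = -7/2 + (1/2)*0 = -7/2 + 0 = -7/2)
u(y, w) = -7/2 + 2*w (u(y, w) = (-1*(-2))*w - 7/2 = 2*w - 7/2 = -7/2 + 2*w)
u(-1, -4)*X(7, -2) = (-7/2 + 2*(-4))*(-6 + 7**2 - 4*(-2)) = (-7/2 - 8)*(-6 + 49 + 8) = -23/2*51 = -1173/2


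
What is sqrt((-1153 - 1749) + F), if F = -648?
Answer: 5*I*sqrt(142) ≈ 59.582*I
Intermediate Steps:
sqrt((-1153 - 1749) + F) = sqrt((-1153 - 1749) - 648) = sqrt(-2902 - 648) = sqrt(-3550) = 5*I*sqrt(142)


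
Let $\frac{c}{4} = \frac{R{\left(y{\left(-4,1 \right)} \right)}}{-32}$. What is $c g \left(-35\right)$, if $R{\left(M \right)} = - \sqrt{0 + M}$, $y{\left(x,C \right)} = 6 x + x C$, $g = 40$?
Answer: $- 350 i \sqrt{7} \approx - 926.01 i$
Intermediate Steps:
$y{\left(x,C \right)} = 6 x + C x$
$R{\left(M \right)} = - \sqrt{M}$
$c = \frac{i \sqrt{7}}{4}$ ($c = 4 \frac{\left(-1\right) \sqrt{- 4 \left(6 + 1\right)}}{-32} = 4 - \sqrt{\left(-4\right) 7} \left(- \frac{1}{32}\right) = 4 - \sqrt{-28} \left(- \frac{1}{32}\right) = 4 - 2 i \sqrt{7} \left(- \frac{1}{32}\right) = 4 \frac{i \sqrt{7}}{16} = \frac{i \sqrt{7}}{4} \approx 0.66144 i$)
$c g \left(-35\right) = \frac{i \sqrt{7}}{4} \cdot 40 \left(-35\right) = 10 i \sqrt{7} \left(-35\right) = - 350 i \sqrt{7}$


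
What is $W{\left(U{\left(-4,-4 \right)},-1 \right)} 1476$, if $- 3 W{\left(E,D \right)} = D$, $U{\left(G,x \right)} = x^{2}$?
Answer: $492$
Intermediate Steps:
$W{\left(E,D \right)} = - \frac{D}{3}$
$W{\left(U{\left(-4,-4 \right)},-1 \right)} 1476 = \left(- \frac{1}{3}\right) \left(-1\right) 1476 = \frac{1}{3} \cdot 1476 = 492$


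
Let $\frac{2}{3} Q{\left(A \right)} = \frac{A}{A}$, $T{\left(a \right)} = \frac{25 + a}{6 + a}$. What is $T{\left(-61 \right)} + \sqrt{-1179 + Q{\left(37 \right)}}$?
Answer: $\frac{36}{55} + \frac{i \sqrt{4710}}{2} \approx 0.65455 + 34.315 i$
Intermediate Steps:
$T{\left(a \right)} = \frac{25 + a}{6 + a}$
$Q{\left(A \right)} = \frac{3}{2}$ ($Q{\left(A \right)} = \frac{3 \frac{A}{A}}{2} = \frac{3}{2} \cdot 1 = \frac{3}{2}$)
$T{\left(-61 \right)} + \sqrt{-1179 + Q{\left(37 \right)}} = \frac{25 - 61}{6 - 61} + \sqrt{-1179 + \frac{3}{2}} = \frac{1}{-55} \left(-36\right) + \sqrt{- \frac{2355}{2}} = \left(- \frac{1}{55}\right) \left(-36\right) + \frac{i \sqrt{4710}}{2} = \frac{36}{55} + \frac{i \sqrt{4710}}{2}$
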